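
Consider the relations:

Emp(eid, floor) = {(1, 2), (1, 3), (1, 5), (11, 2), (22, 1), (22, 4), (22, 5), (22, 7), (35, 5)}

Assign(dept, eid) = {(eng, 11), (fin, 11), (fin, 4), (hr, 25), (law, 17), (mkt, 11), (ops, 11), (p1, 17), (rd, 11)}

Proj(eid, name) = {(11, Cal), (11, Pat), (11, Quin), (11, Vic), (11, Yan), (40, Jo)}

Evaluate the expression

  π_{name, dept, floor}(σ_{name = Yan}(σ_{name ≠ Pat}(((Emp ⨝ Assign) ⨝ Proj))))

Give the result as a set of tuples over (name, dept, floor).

{(Yan, eng, 2), (Yan, fin, 2), (Yan, mkt, 2), (Yan, ops, 2), (Yan, rd, 2)}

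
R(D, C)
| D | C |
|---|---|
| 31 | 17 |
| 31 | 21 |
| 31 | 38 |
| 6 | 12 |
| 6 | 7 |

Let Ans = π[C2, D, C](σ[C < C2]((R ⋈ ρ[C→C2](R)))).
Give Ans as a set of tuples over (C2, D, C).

ρ[C→C2]: schema becomes (D, C2); tuples unchanged.
R ⋈ ρ[C→C2](R) (natural join on D): {(31, 17, 17), (31, 17, 21), (31, 17, 38), (31, 21, 17), (31, 21, 21), (31, 21, 38), (31, 38, 17), (31, 38, 21), (31, 38, 38), (6, 12, 12), (6, 12, 7), (6, 7, 12), (6, 7, 7)}
Selection C < C2: {(31, 17, 21), (31, 17, 38), (31, 21, 38), (6, 7, 12)}
Projecting to C2, D, C: {(12, 6, 7), (21, 31, 17), (38, 31, 17), (38, 31, 21)}

{(12, 6, 7), (21, 31, 17), (38, 31, 17), (38, 31, 21)}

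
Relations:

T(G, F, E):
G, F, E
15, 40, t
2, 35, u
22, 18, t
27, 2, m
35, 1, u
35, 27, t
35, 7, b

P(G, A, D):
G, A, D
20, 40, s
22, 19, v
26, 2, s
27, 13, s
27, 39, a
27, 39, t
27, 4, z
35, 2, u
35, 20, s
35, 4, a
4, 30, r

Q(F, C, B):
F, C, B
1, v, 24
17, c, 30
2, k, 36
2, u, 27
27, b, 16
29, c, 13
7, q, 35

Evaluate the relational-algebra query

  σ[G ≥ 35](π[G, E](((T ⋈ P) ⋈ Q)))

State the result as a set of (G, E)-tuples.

T ⋈ P (natural join on G): {(22, 18, t, 19, v), (27, 2, m, 13, s), (27, 2, m, 39, a), (27, 2, m, 39, t), (27, 2, m, 4, z), (35, 1, u, 2, u), (35, 1, u, 20, s), (35, 1, u, 4, a), (35, 27, t, 2, u), (35, 27, t, 20, s), (35, 27, t, 4, a), (35, 7, b, 2, u), (35, 7, b, 20, s), (35, 7, b, 4, a)}
(T ⋈ P) ⋈ Q (natural join on F): {(27, 2, m, 13, s, k, 36), (27, 2, m, 13, s, u, 27), (27, 2, m, 39, a, k, 36), (27, 2, m, 39, a, u, 27), (27, 2, m, 39, t, k, 36), (27, 2, m, 39, t, u, 27), (27, 2, m, 4, z, k, 36), (27, 2, m, 4, z, u, 27), (35, 1, u, 2, u, v, 24), (35, 1, u, 20, s, v, 24), (35, 1, u, 4, a, v, 24), (35, 27, t, 2, u, b, 16), (35, 27, t, 20, s, b, 16), (35, 27, t, 4, a, b, 16), (35, 7, b, 2, u, q, 35), (35, 7, b, 20, s, q, 35), (35, 7, b, 4, a, q, 35)}
π[G, E]: project onto (G, E) (13 duplicate(s) eliminated) → {(27, m), (35, b), (35, t), (35, u)}
Apply σ_{G ≥ 35}; surviving tuples: {(35, b), (35, t), (35, u)}

{(35, b), (35, t), (35, u)}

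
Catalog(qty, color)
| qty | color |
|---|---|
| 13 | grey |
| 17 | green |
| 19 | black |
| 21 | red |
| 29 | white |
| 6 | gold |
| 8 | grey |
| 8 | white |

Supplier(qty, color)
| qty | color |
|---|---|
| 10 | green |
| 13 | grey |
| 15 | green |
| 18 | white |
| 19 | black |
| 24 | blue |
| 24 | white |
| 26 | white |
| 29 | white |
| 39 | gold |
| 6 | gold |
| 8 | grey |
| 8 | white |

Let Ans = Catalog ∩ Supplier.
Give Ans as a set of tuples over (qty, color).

{(13, grey), (19, black), (29, white), (6, gold), (8, grey), (8, white)}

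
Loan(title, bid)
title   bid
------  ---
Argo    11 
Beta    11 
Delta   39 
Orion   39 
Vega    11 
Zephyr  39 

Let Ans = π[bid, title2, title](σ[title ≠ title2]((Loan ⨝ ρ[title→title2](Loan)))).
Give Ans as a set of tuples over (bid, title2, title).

{(11, Argo, Beta), (11, Argo, Vega), (11, Beta, Argo), (11, Beta, Vega), (11, Vega, Argo), (11, Vega, Beta), (39, Delta, Orion), (39, Delta, Zephyr), (39, Orion, Delta), (39, Orion, Zephyr), (39, Zephyr, Delta), (39, Zephyr, Orion)}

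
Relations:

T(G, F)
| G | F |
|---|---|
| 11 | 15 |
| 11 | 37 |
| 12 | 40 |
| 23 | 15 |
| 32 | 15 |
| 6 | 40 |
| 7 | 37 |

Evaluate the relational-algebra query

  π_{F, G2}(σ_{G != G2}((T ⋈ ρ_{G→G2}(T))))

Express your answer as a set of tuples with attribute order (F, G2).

ρ[G→G2]: schema becomes (G2, F); tuples unchanged.
Joining T and ρ_{G→G2}(T) on F yields {(11, 15, 11), (11, 15, 23), (11, 15, 32), (11, 37, 11), (11, 37, 7), (12, 40, 12), (12, 40, 6), (23, 15, 11), (23, 15, 23), (23, 15, 32), (32, 15, 11), (32, 15, 23), (32, 15, 32), (6, 40, 12), (6, 40, 6), (7, 37, 11), (7, 37, 7)}.
Selection G != G2: {(11, 15, 23), (11, 15, 32), (11, 37, 7), (12, 40, 6), (23, 15, 11), (23, 15, 32), (32, 15, 11), (32, 15, 23), (6, 40, 12), (7, 37, 11)}
Projecting to F, G2 (3 duplicate(s) eliminated): {(15, 11), (15, 23), (15, 32), (37, 11), (37, 7), (40, 12), (40, 6)}

{(15, 11), (15, 23), (15, 32), (37, 11), (37, 7), (40, 12), (40, 6)}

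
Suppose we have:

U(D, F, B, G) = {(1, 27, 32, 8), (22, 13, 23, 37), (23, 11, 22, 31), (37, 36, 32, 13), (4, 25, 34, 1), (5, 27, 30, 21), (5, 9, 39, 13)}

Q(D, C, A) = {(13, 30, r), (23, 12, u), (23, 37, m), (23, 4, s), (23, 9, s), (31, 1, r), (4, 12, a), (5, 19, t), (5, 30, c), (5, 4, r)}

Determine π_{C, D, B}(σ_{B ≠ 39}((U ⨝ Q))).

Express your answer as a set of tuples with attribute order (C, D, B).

Joining U and Q on D yields {(23, 11, 22, 31, 12, u), (23, 11, 22, 31, 37, m), (23, 11, 22, 31, 4, s), (23, 11, 22, 31, 9, s), (4, 25, 34, 1, 12, a), (5, 27, 30, 21, 19, t), (5, 27, 30, 21, 30, c), (5, 27, 30, 21, 4, r), (5, 9, 39, 13, 19, t), (5, 9, 39, 13, 30, c), (5, 9, 39, 13, 4, r)}.
Selection B ≠ 39: {(23, 11, 22, 31, 12, u), (23, 11, 22, 31, 37, m), (23, 11, 22, 31, 4, s), (23, 11, 22, 31, 9, s), (4, 25, 34, 1, 12, a), (5, 27, 30, 21, 19, t), (5, 27, 30, 21, 30, c), (5, 27, 30, 21, 4, r)}
Projecting to C, D, B: {(12, 23, 22), (12, 4, 34), (19, 5, 30), (30, 5, 30), (37, 23, 22), (4, 23, 22), (4, 5, 30), (9, 23, 22)}

{(12, 23, 22), (12, 4, 34), (19, 5, 30), (30, 5, 30), (37, 23, 22), (4, 23, 22), (4, 5, 30), (9, 23, 22)}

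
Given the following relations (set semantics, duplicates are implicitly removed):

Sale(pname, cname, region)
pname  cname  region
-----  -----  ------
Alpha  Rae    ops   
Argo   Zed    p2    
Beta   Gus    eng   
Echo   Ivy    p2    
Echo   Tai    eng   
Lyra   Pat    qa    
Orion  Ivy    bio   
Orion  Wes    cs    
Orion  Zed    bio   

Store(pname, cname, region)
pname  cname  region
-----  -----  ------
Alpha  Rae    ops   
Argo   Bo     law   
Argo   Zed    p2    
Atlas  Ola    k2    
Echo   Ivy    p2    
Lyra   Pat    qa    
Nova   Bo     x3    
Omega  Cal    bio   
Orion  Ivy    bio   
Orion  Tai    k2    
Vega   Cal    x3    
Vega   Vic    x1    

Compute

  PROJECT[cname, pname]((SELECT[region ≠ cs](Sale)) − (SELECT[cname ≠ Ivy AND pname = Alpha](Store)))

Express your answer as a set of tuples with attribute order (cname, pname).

{(Gus, Beta), (Ivy, Echo), (Ivy, Orion), (Pat, Lyra), (Tai, Echo), (Zed, Argo), (Zed, Orion)}

Filtering on region ≠ cs leaves {(Alpha, Rae, ops), (Argo, Zed, p2), (Beta, Gus, eng), (Echo, Ivy, p2), (Echo, Tai, eng), (Lyra, Pat, qa), (Orion, Ivy, bio), (Orion, Zed, bio)}.
Filtering on cname ≠ Ivy AND pname = Alpha leaves {(Alpha, Rae, ops)}.
Difference: {(Alpha, Rae, ops), (Argo, Zed, p2), (Beta, Gus, eng), (Echo, Ivy, p2), (Echo, Tai, eng), (Lyra, Pat, qa), (Orion, Ivy, bio), (Orion, Zed, bio)} with {(Alpha, Rae, ops)} → {(Argo, Zed, p2), (Beta, Gus, eng), (Echo, Ivy, p2), (Echo, Tai, eng), (Lyra, Pat, qa), (Orion, Ivy, bio), (Orion, Zed, bio)}
π[cname, pname]: project onto (cname, pname) → {(Gus, Beta), (Ivy, Echo), (Ivy, Orion), (Pat, Lyra), (Tai, Echo), (Zed, Argo), (Zed, Orion)}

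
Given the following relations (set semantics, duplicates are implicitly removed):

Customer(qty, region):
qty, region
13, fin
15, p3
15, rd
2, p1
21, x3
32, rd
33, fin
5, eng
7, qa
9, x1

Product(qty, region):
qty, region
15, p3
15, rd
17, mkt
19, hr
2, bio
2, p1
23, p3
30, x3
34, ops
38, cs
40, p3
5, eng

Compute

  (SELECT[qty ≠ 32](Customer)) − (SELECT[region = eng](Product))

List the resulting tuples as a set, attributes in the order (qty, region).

{(13, fin), (15, p3), (15, rd), (2, p1), (21, x3), (33, fin), (7, qa), (9, x1)}

Apply σ_{qty ≠ 32}; surviving tuples: {(13, fin), (15, p3), (15, rd), (2, p1), (21, x3), (33, fin), (5, eng), (7, qa), (9, x1)}
Apply σ_{region = eng}; surviving tuples: {(5, eng)}
Taking the difference: {(13, fin), (15, p3), (15, rd), (2, p1), (21, x3), (33, fin), (7, qa), (9, x1)}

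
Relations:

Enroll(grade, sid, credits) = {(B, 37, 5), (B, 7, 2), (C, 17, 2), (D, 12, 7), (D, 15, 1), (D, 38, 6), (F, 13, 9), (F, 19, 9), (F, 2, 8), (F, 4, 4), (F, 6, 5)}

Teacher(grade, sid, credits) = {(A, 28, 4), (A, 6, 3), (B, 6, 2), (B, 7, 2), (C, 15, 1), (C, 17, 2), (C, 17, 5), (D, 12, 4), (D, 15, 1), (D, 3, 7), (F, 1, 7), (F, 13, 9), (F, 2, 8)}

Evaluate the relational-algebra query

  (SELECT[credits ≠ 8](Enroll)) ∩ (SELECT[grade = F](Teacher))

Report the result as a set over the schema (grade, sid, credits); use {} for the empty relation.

{(F, 13, 9)}

Apply σ_{credits ≠ 8}; surviving tuples: {(B, 37, 5), (B, 7, 2), (C, 17, 2), (D, 12, 7), (D, 15, 1), (D, 38, 6), (F, 13, 9), (F, 19, 9), (F, 4, 4), (F, 6, 5)}
Apply σ_{grade = F}; surviving tuples: {(F, 1, 7), (F, 13, 9), (F, 2, 8)}
Intersection: {(B, 37, 5), (B, 7, 2), (C, 17, 2), (D, 12, 7), (D, 15, 1), (D, 38, 6), (F, 13, 9), (F, 19, 9), (F, 4, 4), (F, 6, 5)} with {(F, 1, 7), (F, 13, 9), (F, 2, 8)} → {(F, 13, 9)}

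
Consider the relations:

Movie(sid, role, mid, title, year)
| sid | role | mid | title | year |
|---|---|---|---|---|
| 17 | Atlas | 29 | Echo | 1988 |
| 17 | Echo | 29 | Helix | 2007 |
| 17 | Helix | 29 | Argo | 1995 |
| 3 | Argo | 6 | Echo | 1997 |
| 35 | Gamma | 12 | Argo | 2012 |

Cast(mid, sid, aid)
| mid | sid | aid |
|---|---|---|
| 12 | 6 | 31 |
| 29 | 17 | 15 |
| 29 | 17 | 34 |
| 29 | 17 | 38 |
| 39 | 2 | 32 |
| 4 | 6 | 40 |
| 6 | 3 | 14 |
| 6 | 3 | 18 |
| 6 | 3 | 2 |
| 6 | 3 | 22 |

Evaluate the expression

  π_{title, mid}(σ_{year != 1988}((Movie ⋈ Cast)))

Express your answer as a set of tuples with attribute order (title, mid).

Joining Movie and Cast on sid, mid yields {(17, Atlas, 29, Echo, 1988, 15), (17, Atlas, 29, Echo, 1988, 34), (17, Atlas, 29, Echo, 1988, 38), (17, Echo, 29, Helix, 2007, 15), (17, Echo, 29, Helix, 2007, 34), (17, Echo, 29, Helix, 2007, 38), (17, Helix, 29, Argo, 1995, 15), (17, Helix, 29, Argo, 1995, 34), (17, Helix, 29, Argo, 1995, 38), (3, Argo, 6, Echo, 1997, 14), (3, Argo, 6, Echo, 1997, 18), (3, Argo, 6, Echo, 1997, 2), (3, Argo, 6, Echo, 1997, 22)}.
Selection year != 1988: {(17, Echo, 29, Helix, 2007, 15), (17, Echo, 29, Helix, 2007, 34), (17, Echo, 29, Helix, 2007, 38), (17, Helix, 29, Argo, 1995, 15), (17, Helix, 29, Argo, 1995, 34), (17, Helix, 29, Argo, 1995, 38), (3, Argo, 6, Echo, 1997, 14), (3, Argo, 6, Echo, 1997, 18), (3, Argo, 6, Echo, 1997, 2), (3, Argo, 6, Echo, 1997, 22)}
Projecting to title, mid (7 duplicate(s) eliminated): {(Argo, 29), (Echo, 6), (Helix, 29)}

{(Argo, 29), (Echo, 6), (Helix, 29)}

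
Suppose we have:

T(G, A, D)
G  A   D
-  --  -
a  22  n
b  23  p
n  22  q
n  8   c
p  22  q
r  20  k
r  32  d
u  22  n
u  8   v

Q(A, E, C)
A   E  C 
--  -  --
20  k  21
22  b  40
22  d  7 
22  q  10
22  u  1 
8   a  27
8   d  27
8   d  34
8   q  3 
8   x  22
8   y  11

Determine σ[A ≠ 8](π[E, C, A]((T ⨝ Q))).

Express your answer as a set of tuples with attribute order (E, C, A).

{(b, 40, 22), (d, 7, 22), (k, 21, 20), (q, 10, 22), (u, 1, 22)}

T ⋈ Q (natural join on A): {(a, 22, n, b, 40), (a, 22, n, d, 7), (a, 22, n, q, 10), (a, 22, n, u, 1), (n, 22, q, b, 40), (n, 22, q, d, 7), (n, 22, q, q, 10), (n, 22, q, u, 1), (n, 8, c, a, 27), (n, 8, c, d, 27), (n, 8, c, d, 34), (n, 8, c, q, 3), (n, 8, c, x, 22), (n, 8, c, y, 11), (p, 22, q, b, 40), (p, 22, q, d, 7), (p, 22, q, q, 10), (p, 22, q, u, 1), (r, 20, k, k, 21), (u, 22, n, b, 40), (u, 22, n, d, 7), (u, 22, n, q, 10), (u, 22, n, u, 1), (u, 8, v, a, 27), (u, 8, v, d, 27), (u, 8, v, d, 34), (u, 8, v, q, 3), (u, 8, v, x, 22), (u, 8, v, y, 11)}
π_{E, C, A} gives {(a, 27, 8), (b, 40, 22), (d, 27, 8), (d, 34, 8), (d, 7, 22), (k, 21, 20), (q, 10, 22), (q, 3, 8), (u, 1, 22), (x, 22, 8), (y, 11, 8)} (18 duplicate(s) eliminated).
σ[A ≠ 8]: keep tuples satisfying A ≠ 8 → {(b, 40, 22), (d, 7, 22), (k, 21, 20), (q, 10, 22), (u, 1, 22)}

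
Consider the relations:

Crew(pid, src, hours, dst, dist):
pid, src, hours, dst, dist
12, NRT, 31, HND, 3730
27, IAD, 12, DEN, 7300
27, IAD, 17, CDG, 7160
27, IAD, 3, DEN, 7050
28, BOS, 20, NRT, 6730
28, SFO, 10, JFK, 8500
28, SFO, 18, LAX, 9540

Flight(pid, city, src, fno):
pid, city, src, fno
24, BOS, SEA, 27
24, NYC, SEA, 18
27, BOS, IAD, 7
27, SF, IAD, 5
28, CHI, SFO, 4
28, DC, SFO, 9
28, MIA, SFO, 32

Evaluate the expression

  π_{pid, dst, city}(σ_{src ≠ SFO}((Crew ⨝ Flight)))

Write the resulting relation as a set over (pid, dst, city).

Natural join on pid, src: {(27, IAD, 12, DEN, 7300, BOS, 7), (27, IAD, 12, DEN, 7300, SF, 5), (27, IAD, 17, CDG, 7160, BOS, 7), (27, IAD, 17, CDG, 7160, SF, 5), (27, IAD, 3, DEN, 7050, BOS, 7), (27, IAD, 3, DEN, 7050, SF, 5), (28, SFO, 10, JFK, 8500, CHI, 4), (28, SFO, 10, JFK, 8500, DC, 9), (28, SFO, 10, JFK, 8500, MIA, 32), (28, SFO, 18, LAX, 9540, CHI, 4), (28, SFO, 18, LAX, 9540, DC, 9), (28, SFO, 18, LAX, 9540, MIA, 32)}
Selection src ≠ SFO: {(27, IAD, 12, DEN, 7300, BOS, 7), (27, IAD, 12, DEN, 7300, SF, 5), (27, IAD, 17, CDG, 7160, BOS, 7), (27, IAD, 17, CDG, 7160, SF, 5), (27, IAD, 3, DEN, 7050, BOS, 7), (27, IAD, 3, DEN, 7050, SF, 5)}
π[pid, dst, city]: project onto (pid, dst, city) (2 duplicate(s) eliminated) → {(27, CDG, BOS), (27, CDG, SF), (27, DEN, BOS), (27, DEN, SF)}

{(27, CDG, BOS), (27, CDG, SF), (27, DEN, BOS), (27, DEN, SF)}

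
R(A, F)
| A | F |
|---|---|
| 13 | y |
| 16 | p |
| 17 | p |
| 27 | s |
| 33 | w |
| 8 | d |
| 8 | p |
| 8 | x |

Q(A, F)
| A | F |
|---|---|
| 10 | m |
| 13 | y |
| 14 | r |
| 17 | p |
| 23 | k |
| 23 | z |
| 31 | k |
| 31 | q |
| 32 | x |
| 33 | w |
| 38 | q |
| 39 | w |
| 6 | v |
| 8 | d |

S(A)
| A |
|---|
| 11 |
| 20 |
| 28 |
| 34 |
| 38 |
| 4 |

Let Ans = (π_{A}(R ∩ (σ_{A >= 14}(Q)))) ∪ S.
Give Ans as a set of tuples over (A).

Selection A >= 14: {(14, r), (17, p), (23, k), (23, z), (31, k), (31, q), (32, x), (33, w), (38, q), (39, w)}
Set intersection of the two operands is {(17, p), (33, w)}.
π_{A} gives {17, 33}.
Set union of the two operands is {11, 17, 20, 28, 33, 34, 38, 4}.

{11, 17, 20, 28, 33, 34, 38, 4}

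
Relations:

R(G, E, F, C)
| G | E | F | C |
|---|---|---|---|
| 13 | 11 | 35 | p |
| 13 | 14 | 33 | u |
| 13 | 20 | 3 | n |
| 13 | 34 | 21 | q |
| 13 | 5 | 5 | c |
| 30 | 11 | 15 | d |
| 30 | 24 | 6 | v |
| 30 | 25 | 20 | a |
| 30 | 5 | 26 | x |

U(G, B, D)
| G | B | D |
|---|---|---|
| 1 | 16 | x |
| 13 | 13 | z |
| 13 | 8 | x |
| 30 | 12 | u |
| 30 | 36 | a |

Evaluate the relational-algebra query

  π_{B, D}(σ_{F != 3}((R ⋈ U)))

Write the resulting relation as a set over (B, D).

Joining R and U on G yields {(13, 11, 35, p, 13, z), (13, 11, 35, p, 8, x), (13, 14, 33, u, 13, z), (13, 14, 33, u, 8, x), (13, 20, 3, n, 13, z), (13, 20, 3, n, 8, x), (13, 34, 21, q, 13, z), (13, 34, 21, q, 8, x), (13, 5, 5, c, 13, z), (13, 5, 5, c, 8, x), (30, 11, 15, d, 12, u), (30, 11, 15, d, 36, a), (30, 24, 6, v, 12, u), (30, 24, 6, v, 36, a), (30, 25, 20, a, 12, u), (30, 25, 20, a, 36, a), (30, 5, 26, x, 12, u), (30, 5, 26, x, 36, a)}.
Selection F != 3: {(13, 11, 35, p, 13, z), (13, 11, 35, p, 8, x), (13, 14, 33, u, 13, z), (13, 14, 33, u, 8, x), (13, 34, 21, q, 13, z), (13, 34, 21, q, 8, x), (13, 5, 5, c, 13, z), (13, 5, 5, c, 8, x), (30, 11, 15, d, 12, u), (30, 11, 15, d, 36, a), (30, 24, 6, v, 12, u), (30, 24, 6, v, 36, a), (30, 25, 20, a, 12, u), (30, 25, 20, a, 36, a), (30, 5, 26, x, 12, u), (30, 5, 26, x, 36, a)}
π[B, D]: project onto (B, D) (12 duplicate(s) eliminated) → {(12, u), (13, z), (36, a), (8, x)}

{(12, u), (13, z), (36, a), (8, x)}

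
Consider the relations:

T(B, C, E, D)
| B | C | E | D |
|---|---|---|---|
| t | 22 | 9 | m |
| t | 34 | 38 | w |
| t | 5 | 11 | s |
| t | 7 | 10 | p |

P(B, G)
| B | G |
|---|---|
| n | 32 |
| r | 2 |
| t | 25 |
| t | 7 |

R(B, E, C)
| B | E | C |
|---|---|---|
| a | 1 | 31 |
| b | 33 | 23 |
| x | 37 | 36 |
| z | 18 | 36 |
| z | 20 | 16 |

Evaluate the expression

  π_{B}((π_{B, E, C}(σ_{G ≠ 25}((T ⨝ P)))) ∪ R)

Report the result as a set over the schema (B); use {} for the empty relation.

Natural join on B: {(t, 22, 9, m, 25), (t, 22, 9, m, 7), (t, 34, 38, w, 25), (t, 34, 38, w, 7), (t, 5, 11, s, 25), (t, 5, 11, s, 7), (t, 7, 10, p, 25), (t, 7, 10, p, 7)}
σ[G ≠ 25]: keep tuples satisfying G ≠ 25 → {(t, 22, 9, m, 7), (t, 34, 38, w, 7), (t, 5, 11, s, 7), (t, 7, 10, p, 7)}
π_{B, E, C} gives {(t, 10, 7), (t, 11, 5), (t, 38, 34), (t, 9, 22)}.
Taking the union: {(a, 1, 31), (b, 33, 23), (t, 10, 7), (t, 11, 5), (t, 38, 34), (t, 9, 22), (x, 37, 36), (z, 18, 36), (z, 20, 16)}
π_{B} gives {a, b, t, x, z} (4 duplicate(s) eliminated).

{a, b, t, x, z}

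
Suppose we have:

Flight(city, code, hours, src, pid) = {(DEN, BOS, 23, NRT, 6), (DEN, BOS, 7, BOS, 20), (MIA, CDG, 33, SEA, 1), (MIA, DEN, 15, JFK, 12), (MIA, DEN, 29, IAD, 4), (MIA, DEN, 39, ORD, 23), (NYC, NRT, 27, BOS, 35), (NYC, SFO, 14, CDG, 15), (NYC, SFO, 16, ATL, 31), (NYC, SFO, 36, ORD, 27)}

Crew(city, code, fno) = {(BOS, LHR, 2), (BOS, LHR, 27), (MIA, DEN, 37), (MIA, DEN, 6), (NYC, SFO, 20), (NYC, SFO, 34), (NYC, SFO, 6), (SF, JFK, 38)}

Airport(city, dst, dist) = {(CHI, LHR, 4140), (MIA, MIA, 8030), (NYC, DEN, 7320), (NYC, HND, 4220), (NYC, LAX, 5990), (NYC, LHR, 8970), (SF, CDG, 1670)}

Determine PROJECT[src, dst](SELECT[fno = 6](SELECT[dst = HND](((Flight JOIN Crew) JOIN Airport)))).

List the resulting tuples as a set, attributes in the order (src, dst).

{(ATL, HND), (CDG, HND), (ORD, HND)}

Joining Flight and Crew on city, code yields {(MIA, DEN, 15, JFK, 12, 37), (MIA, DEN, 15, JFK, 12, 6), (MIA, DEN, 29, IAD, 4, 37), (MIA, DEN, 29, IAD, 4, 6), (MIA, DEN, 39, ORD, 23, 37), (MIA, DEN, 39, ORD, 23, 6), (NYC, SFO, 14, CDG, 15, 20), (NYC, SFO, 14, CDG, 15, 34), (NYC, SFO, 14, CDG, 15, 6), (NYC, SFO, 16, ATL, 31, 20), (NYC, SFO, 16, ATL, 31, 34), (NYC, SFO, 16, ATL, 31, 6), (NYC, SFO, 36, ORD, 27, 20), (NYC, SFO, 36, ORD, 27, 34), (NYC, SFO, 36, ORD, 27, 6)}.
Joining (Flight JOIN Crew) and Airport on city yields {(MIA, DEN, 15, JFK, 12, 37, MIA, 8030), (MIA, DEN, 15, JFK, 12, 6, MIA, 8030), (MIA, DEN, 29, IAD, 4, 37, MIA, 8030), (MIA, DEN, 29, IAD, 4, 6, MIA, 8030), (MIA, DEN, 39, ORD, 23, 37, MIA, 8030), (MIA, DEN, 39, ORD, 23, 6, MIA, 8030), (NYC, SFO, 14, CDG, 15, 20, DEN, 7320), (NYC, SFO, 14, CDG, 15, 20, HND, 4220), (NYC, SFO, 14, CDG, 15, 20, LAX, 5990), (NYC, SFO, 14, CDG, 15, 20, LHR, 8970), (NYC, SFO, 14, CDG, 15, 34, DEN, 7320), (NYC, SFO, 14, CDG, 15, 34, HND, 4220), (NYC, SFO, 14, CDG, 15, 34, LAX, 5990), (NYC, SFO, 14, CDG, 15, 34, LHR, 8970), (NYC, SFO, 14, CDG, 15, 6, DEN, 7320), (NYC, SFO, 14, CDG, 15, 6, HND, 4220), (NYC, SFO, 14, CDG, 15, 6, LAX, 5990), (NYC, SFO, 14, CDG, 15, 6, LHR, 8970), (NYC, SFO, 16, ATL, 31, 20, DEN, 7320), (NYC, SFO, 16, ATL, 31, 20, HND, 4220), (NYC, SFO, 16, ATL, 31, 20, LAX, 5990), (NYC, SFO, 16, ATL, 31, 20, LHR, 8970), (NYC, SFO, 16, ATL, 31, 34, DEN, 7320), (NYC, SFO, 16, ATL, 31, 34, HND, 4220), (NYC, SFO, 16, ATL, 31, 34, LAX, 5990), (NYC, SFO, 16, ATL, 31, 34, LHR, 8970), (NYC, SFO, 16, ATL, 31, 6, DEN, 7320), (NYC, SFO, 16, ATL, 31, 6, HND, 4220), (NYC, SFO, 16, ATL, 31, 6, LAX, 5990), (NYC, SFO, 16, ATL, 31, 6, LHR, 8970), (NYC, SFO, 36, ORD, 27, 20, DEN, 7320), (NYC, SFO, 36, ORD, 27, 20, HND, 4220), (NYC, SFO, 36, ORD, 27, 20, LAX, 5990), (NYC, SFO, 36, ORD, 27, 20, LHR, 8970), (NYC, SFO, 36, ORD, 27, 34, DEN, 7320), (NYC, SFO, 36, ORD, 27, 34, HND, 4220), (NYC, SFO, 36, ORD, 27, 34, LAX, 5990), (NYC, SFO, 36, ORD, 27, 34, LHR, 8970), (NYC, SFO, 36, ORD, 27, 6, DEN, 7320), (NYC, SFO, 36, ORD, 27, 6, HND, 4220), (NYC, SFO, 36, ORD, 27, 6, LAX, 5990), (NYC, SFO, 36, ORD, 27, 6, LHR, 8970)}.
Apply σ_{dst = HND}; surviving tuples: {(NYC, SFO, 14, CDG, 15, 20, HND, 4220), (NYC, SFO, 14, CDG, 15, 34, HND, 4220), (NYC, SFO, 14, CDG, 15, 6, HND, 4220), (NYC, SFO, 16, ATL, 31, 20, HND, 4220), (NYC, SFO, 16, ATL, 31, 34, HND, 4220), (NYC, SFO, 16, ATL, 31, 6, HND, 4220), (NYC, SFO, 36, ORD, 27, 20, HND, 4220), (NYC, SFO, 36, ORD, 27, 34, HND, 4220), (NYC, SFO, 36, ORD, 27, 6, HND, 4220)}
Apply σ_{fno = 6}; surviving tuples: {(NYC, SFO, 14, CDG, 15, 6, HND, 4220), (NYC, SFO, 16, ATL, 31, 6, HND, 4220), (NYC, SFO, 36, ORD, 27, 6, HND, 4220)}
Keep only column(s) src, dst: {(ATL, HND), (CDG, HND), (ORD, HND)}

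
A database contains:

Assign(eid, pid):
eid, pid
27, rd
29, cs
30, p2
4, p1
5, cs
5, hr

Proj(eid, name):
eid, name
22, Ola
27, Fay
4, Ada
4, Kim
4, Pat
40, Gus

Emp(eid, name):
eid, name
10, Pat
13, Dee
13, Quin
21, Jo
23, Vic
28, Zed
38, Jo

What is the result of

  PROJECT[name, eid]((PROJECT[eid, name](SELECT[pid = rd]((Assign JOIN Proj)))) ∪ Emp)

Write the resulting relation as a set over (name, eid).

{(Dee, 13), (Fay, 27), (Jo, 21), (Jo, 38), (Pat, 10), (Quin, 13), (Vic, 23), (Zed, 28)}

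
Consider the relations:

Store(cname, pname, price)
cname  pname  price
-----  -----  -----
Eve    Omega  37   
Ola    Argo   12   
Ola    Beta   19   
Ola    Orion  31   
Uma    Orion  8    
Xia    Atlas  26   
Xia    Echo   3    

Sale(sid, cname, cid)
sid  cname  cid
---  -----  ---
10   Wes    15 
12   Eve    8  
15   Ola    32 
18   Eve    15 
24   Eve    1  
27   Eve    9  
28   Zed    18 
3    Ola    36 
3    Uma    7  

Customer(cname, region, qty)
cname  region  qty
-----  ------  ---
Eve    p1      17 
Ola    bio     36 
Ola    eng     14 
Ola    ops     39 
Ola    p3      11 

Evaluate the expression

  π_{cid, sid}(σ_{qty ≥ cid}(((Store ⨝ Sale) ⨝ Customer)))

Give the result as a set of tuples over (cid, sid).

{(1, 24), (15, 18), (32, 15), (36, 3), (8, 12), (9, 27)}

Joining Store and Sale on cname yields {(Eve, Omega, 37, 12, 8), (Eve, Omega, 37, 18, 15), (Eve, Omega, 37, 24, 1), (Eve, Omega, 37, 27, 9), (Ola, Argo, 12, 15, 32), (Ola, Argo, 12, 3, 36), (Ola, Beta, 19, 15, 32), (Ola, Beta, 19, 3, 36), (Ola, Orion, 31, 15, 32), (Ola, Orion, 31, 3, 36), (Uma, Orion, 8, 3, 7)}.
Joining (Store ⨝ Sale) and Customer on cname yields {(Eve, Omega, 37, 12, 8, p1, 17), (Eve, Omega, 37, 18, 15, p1, 17), (Eve, Omega, 37, 24, 1, p1, 17), (Eve, Omega, 37, 27, 9, p1, 17), (Ola, Argo, 12, 15, 32, bio, 36), (Ola, Argo, 12, 15, 32, eng, 14), (Ola, Argo, 12, 15, 32, ops, 39), (Ola, Argo, 12, 15, 32, p3, 11), (Ola, Argo, 12, 3, 36, bio, 36), (Ola, Argo, 12, 3, 36, eng, 14), (Ola, Argo, 12, 3, 36, ops, 39), (Ola, Argo, 12, 3, 36, p3, 11), (Ola, Beta, 19, 15, 32, bio, 36), (Ola, Beta, 19, 15, 32, eng, 14), (Ola, Beta, 19, 15, 32, ops, 39), (Ola, Beta, 19, 15, 32, p3, 11), (Ola, Beta, 19, 3, 36, bio, 36), (Ola, Beta, 19, 3, 36, eng, 14), (Ola, Beta, 19, 3, 36, ops, 39), (Ola, Beta, 19, 3, 36, p3, 11), (Ola, Orion, 31, 15, 32, bio, 36), (Ola, Orion, 31, 15, 32, eng, 14), (Ola, Orion, 31, 15, 32, ops, 39), (Ola, Orion, 31, 15, 32, p3, 11), (Ola, Orion, 31, 3, 36, bio, 36), (Ola, Orion, 31, 3, 36, eng, 14), (Ola, Orion, 31, 3, 36, ops, 39), (Ola, Orion, 31, 3, 36, p3, 11)}.
Selection qty ≥ cid: {(Eve, Omega, 37, 12, 8, p1, 17), (Eve, Omega, 37, 18, 15, p1, 17), (Eve, Omega, 37, 24, 1, p1, 17), (Eve, Omega, 37, 27, 9, p1, 17), (Ola, Argo, 12, 15, 32, bio, 36), (Ola, Argo, 12, 15, 32, ops, 39), (Ola, Argo, 12, 3, 36, bio, 36), (Ola, Argo, 12, 3, 36, ops, 39), (Ola, Beta, 19, 15, 32, bio, 36), (Ola, Beta, 19, 15, 32, ops, 39), (Ola, Beta, 19, 3, 36, bio, 36), (Ola, Beta, 19, 3, 36, ops, 39), (Ola, Orion, 31, 15, 32, bio, 36), (Ola, Orion, 31, 15, 32, ops, 39), (Ola, Orion, 31, 3, 36, bio, 36), (Ola, Orion, 31, 3, 36, ops, 39)}
π_{cid, sid} gives {(1, 24), (15, 18), (32, 15), (36, 3), (8, 12), (9, 27)} (10 duplicate(s) eliminated).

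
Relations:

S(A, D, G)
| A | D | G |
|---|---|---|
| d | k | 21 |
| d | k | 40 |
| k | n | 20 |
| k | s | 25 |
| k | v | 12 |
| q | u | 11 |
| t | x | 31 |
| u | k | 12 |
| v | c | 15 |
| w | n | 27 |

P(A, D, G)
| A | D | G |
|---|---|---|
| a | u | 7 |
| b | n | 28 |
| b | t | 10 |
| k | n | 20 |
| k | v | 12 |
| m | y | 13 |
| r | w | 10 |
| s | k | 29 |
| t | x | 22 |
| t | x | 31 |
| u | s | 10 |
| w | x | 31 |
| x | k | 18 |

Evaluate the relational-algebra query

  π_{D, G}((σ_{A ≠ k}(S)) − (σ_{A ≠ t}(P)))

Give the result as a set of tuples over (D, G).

{(c, 15), (k, 12), (k, 21), (k, 40), (n, 27), (u, 11), (x, 31)}

Filtering on A ≠ k leaves {(d, k, 21), (d, k, 40), (q, u, 11), (t, x, 31), (u, k, 12), (v, c, 15), (w, n, 27)}.
Filtering on A ≠ t leaves {(a, u, 7), (b, n, 28), (b, t, 10), (k, n, 20), (k, v, 12), (m, y, 13), (r, w, 10), (s, k, 29), (u, s, 10), (w, x, 31), (x, k, 18)}.
Difference: {(d, k, 21), (d, k, 40), (q, u, 11), (t, x, 31), (u, k, 12), (v, c, 15), (w, n, 27)} with {(a, u, 7), (b, n, 28), (b, t, 10), (k, n, 20), (k, v, 12), (m, y, 13), (r, w, 10), (s, k, 29), (u, s, 10), (w, x, 31), (x, k, 18)} → {(d, k, 21), (d, k, 40), (q, u, 11), (t, x, 31), (u, k, 12), (v, c, 15), (w, n, 27)}
Projecting to D, G: {(c, 15), (k, 12), (k, 21), (k, 40), (n, 27), (u, 11), (x, 31)}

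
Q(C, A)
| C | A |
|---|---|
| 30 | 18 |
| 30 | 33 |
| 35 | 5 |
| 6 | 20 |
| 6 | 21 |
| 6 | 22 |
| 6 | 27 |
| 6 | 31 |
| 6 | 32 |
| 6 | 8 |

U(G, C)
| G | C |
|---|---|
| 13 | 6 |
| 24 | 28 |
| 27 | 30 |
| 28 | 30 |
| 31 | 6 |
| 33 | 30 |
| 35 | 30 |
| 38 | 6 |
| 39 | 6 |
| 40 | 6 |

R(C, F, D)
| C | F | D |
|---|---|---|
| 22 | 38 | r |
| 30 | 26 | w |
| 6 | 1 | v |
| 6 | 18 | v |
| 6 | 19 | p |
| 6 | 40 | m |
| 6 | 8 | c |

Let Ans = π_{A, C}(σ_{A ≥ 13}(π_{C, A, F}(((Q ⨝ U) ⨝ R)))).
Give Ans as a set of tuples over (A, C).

{(18, 30), (20, 6), (21, 6), (22, 6), (27, 6), (31, 6), (32, 6), (33, 30)}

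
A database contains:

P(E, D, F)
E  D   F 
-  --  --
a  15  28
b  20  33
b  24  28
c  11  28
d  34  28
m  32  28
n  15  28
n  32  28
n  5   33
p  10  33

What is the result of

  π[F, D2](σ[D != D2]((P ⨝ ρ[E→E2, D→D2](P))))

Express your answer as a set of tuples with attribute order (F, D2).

{(28, 11), (28, 15), (28, 24), (28, 32), (28, 34), (33, 10), (33, 20), (33, 5)}

ρ[E→E2, D→D2]: schema becomes (E2, D2, F); tuples unchanged.
Natural join on F: {(a, 15, 28, a, 15), (a, 15, 28, b, 24), (a, 15, 28, c, 11), (a, 15, 28, d, 34), (a, 15, 28, m, 32), (a, 15, 28, n, 15), (a, 15, 28, n, 32), (b, 20, 33, b, 20), (b, 20, 33, n, 5), (b, 20, 33, p, 10), (b, 24, 28, a, 15), (b, 24, 28, b, 24), (b, 24, 28, c, 11), (b, 24, 28, d, 34), (b, 24, 28, m, 32), (b, 24, 28, n, 15), (b, 24, 28, n, 32), (c, 11, 28, a, 15), (c, 11, 28, b, 24), (c, 11, 28, c, 11), (c, 11, 28, d, 34), (c, 11, 28, m, 32), (c, 11, 28, n, 15), (c, 11, 28, n, 32), (d, 34, 28, a, 15), (d, 34, 28, b, 24), (d, 34, 28, c, 11), (d, 34, 28, d, 34), (d, 34, 28, m, 32), (d, 34, 28, n, 15), (d, 34, 28, n, 32), (m, 32, 28, a, 15), (m, 32, 28, b, 24), (m, 32, 28, c, 11), (m, 32, 28, d, 34), (m, 32, 28, m, 32), (m, 32, 28, n, 15), (m, 32, 28, n, 32), (n, 15, 28, a, 15), (n, 15, 28, b, 24), (n, 15, 28, c, 11), (n, 15, 28, d, 34), (n, 15, 28, m, 32), (n, 15, 28, n, 15), (n, 15, 28, n, 32), (n, 32, 28, a, 15), (n, 32, 28, b, 24), (n, 32, 28, c, 11), (n, 32, 28, d, 34), (n, 32, 28, m, 32), (n, 32, 28, n, 15), (n, 32, 28, n, 32), (n, 5, 33, b, 20), (n, 5, 33, n, 5), (n, 5, 33, p, 10), (p, 10, 33, b, 20), (p, 10, 33, n, 5), (p, 10, 33, p, 10)}
Selection D != D2: {(a, 15, 28, b, 24), (a, 15, 28, c, 11), (a, 15, 28, d, 34), (a, 15, 28, m, 32), (a, 15, 28, n, 32), (b, 20, 33, n, 5), (b, 20, 33, p, 10), (b, 24, 28, a, 15), (b, 24, 28, c, 11), (b, 24, 28, d, 34), (b, 24, 28, m, 32), (b, 24, 28, n, 15), (b, 24, 28, n, 32), (c, 11, 28, a, 15), (c, 11, 28, b, 24), (c, 11, 28, d, 34), (c, 11, 28, m, 32), (c, 11, 28, n, 15), (c, 11, 28, n, 32), (d, 34, 28, a, 15), (d, 34, 28, b, 24), (d, 34, 28, c, 11), (d, 34, 28, m, 32), (d, 34, 28, n, 15), (d, 34, 28, n, 32), (m, 32, 28, a, 15), (m, 32, 28, b, 24), (m, 32, 28, c, 11), (m, 32, 28, d, 34), (m, 32, 28, n, 15), (n, 15, 28, b, 24), (n, 15, 28, c, 11), (n, 15, 28, d, 34), (n, 15, 28, m, 32), (n, 15, 28, n, 32), (n, 32, 28, a, 15), (n, 32, 28, b, 24), (n, 32, 28, c, 11), (n, 32, 28, d, 34), (n, 32, 28, n, 15), (n, 5, 33, b, 20), (n, 5, 33, p, 10), (p, 10, 33, b, 20), (p, 10, 33, n, 5)}
Keep only column(s) F, D2 (36 duplicate(s) eliminated): {(28, 11), (28, 15), (28, 24), (28, 32), (28, 34), (33, 10), (33, 20), (33, 5)}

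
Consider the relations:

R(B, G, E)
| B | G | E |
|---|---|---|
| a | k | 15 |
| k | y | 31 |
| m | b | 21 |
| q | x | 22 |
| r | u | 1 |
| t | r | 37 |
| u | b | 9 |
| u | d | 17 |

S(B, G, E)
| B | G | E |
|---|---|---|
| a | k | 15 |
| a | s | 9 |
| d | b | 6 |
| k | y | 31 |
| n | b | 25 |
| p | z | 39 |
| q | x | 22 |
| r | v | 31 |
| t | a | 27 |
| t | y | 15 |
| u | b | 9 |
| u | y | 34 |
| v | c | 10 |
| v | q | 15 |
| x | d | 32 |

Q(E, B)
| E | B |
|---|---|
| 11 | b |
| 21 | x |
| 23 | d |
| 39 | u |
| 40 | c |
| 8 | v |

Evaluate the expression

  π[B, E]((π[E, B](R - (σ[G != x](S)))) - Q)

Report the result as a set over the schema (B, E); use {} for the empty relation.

σ[G != x]: keep tuples satisfying G != x → {(a, k, 15), (a, s, 9), (d, b, 6), (k, y, 31), (n, b, 25), (p, z, 39), (r, v, 31), (t, a, 27), (t, y, 15), (u, b, 9), (u, y, 34), (v, c, 10), (v, q, 15), (x, d, 32)}
Taking the difference: {(m, b, 21), (q, x, 22), (r, u, 1), (t, r, 37), (u, d, 17)}
Keep only column(s) E, B: {(1, r), (17, u), (21, m), (22, q), (37, t)}
Taking the difference: {(1, r), (17, u), (21, m), (22, q), (37, t)}
Keep only column(s) B, E: {(m, 21), (q, 22), (r, 1), (t, 37), (u, 17)}

{(m, 21), (q, 22), (r, 1), (t, 37), (u, 17)}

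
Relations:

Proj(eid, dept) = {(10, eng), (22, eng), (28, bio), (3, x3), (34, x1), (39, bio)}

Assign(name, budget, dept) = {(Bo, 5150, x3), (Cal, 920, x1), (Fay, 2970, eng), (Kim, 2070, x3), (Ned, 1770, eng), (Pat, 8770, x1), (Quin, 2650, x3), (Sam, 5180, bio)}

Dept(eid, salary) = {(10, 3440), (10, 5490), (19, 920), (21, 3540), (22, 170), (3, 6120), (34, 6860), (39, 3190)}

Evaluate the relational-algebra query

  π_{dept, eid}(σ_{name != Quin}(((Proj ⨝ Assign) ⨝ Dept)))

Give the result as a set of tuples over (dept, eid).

{(bio, 39), (eng, 10), (eng, 22), (x1, 34), (x3, 3)}

Natural join on dept: {(10, eng, Fay, 2970), (10, eng, Ned, 1770), (22, eng, Fay, 2970), (22, eng, Ned, 1770), (28, bio, Sam, 5180), (3, x3, Bo, 5150), (3, x3, Kim, 2070), (3, x3, Quin, 2650), (34, x1, Cal, 920), (34, x1, Pat, 8770), (39, bio, Sam, 5180)}
Natural join on eid: {(10, eng, Fay, 2970, 3440), (10, eng, Fay, 2970, 5490), (10, eng, Ned, 1770, 3440), (10, eng, Ned, 1770, 5490), (22, eng, Fay, 2970, 170), (22, eng, Ned, 1770, 170), (3, x3, Bo, 5150, 6120), (3, x3, Kim, 2070, 6120), (3, x3, Quin, 2650, 6120), (34, x1, Cal, 920, 6860), (34, x1, Pat, 8770, 6860), (39, bio, Sam, 5180, 3190)}
Apply σ_{name != Quin}; surviving tuples: {(10, eng, Fay, 2970, 3440), (10, eng, Fay, 2970, 5490), (10, eng, Ned, 1770, 3440), (10, eng, Ned, 1770, 5490), (22, eng, Fay, 2970, 170), (22, eng, Ned, 1770, 170), (3, x3, Bo, 5150, 6120), (3, x3, Kim, 2070, 6120), (34, x1, Cal, 920, 6860), (34, x1, Pat, 8770, 6860), (39, bio, Sam, 5180, 3190)}
Projecting to dept, eid (6 duplicate(s) eliminated): {(bio, 39), (eng, 10), (eng, 22), (x1, 34), (x3, 3)}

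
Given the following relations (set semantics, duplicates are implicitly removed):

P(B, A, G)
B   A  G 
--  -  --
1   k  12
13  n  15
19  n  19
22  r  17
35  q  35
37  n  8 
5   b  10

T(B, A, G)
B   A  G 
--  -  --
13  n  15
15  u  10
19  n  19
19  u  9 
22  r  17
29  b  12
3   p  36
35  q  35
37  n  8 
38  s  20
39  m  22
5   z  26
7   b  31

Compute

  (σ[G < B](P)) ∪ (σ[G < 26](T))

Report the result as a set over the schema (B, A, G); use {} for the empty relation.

Apply σ_{G < B}; surviving tuples: {(22, r, 17), (37, n, 8)}
Apply σ_{G < 26}; surviving tuples: {(13, n, 15), (15, u, 10), (19, n, 19), (19, u, 9), (22, r, 17), (29, b, 12), (37, n, 8), (38, s, 20), (39, m, 22)}
Union: {(22, r, 17), (37, n, 8)} with {(13, n, 15), (15, u, 10), (19, n, 19), (19, u, 9), (22, r, 17), (29, b, 12), (37, n, 8), (38, s, 20), (39, m, 22)} → {(13, n, 15), (15, u, 10), (19, n, 19), (19, u, 9), (22, r, 17), (29, b, 12), (37, n, 8), (38, s, 20), (39, m, 22)}

{(13, n, 15), (15, u, 10), (19, n, 19), (19, u, 9), (22, r, 17), (29, b, 12), (37, n, 8), (38, s, 20), (39, m, 22)}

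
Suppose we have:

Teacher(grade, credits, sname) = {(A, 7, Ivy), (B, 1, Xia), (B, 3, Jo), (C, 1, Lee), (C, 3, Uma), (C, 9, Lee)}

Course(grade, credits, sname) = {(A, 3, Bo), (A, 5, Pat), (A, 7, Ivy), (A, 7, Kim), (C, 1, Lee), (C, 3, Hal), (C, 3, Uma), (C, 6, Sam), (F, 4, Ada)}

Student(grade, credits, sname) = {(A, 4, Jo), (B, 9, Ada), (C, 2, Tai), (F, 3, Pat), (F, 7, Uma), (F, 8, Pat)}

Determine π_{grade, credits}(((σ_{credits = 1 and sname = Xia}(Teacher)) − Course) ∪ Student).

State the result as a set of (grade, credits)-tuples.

Filtering on credits = 1 and sname = Xia leaves {(B, 1, Xia)}.
Taking the difference: {(B, 1, Xia)}
Taking the union: {(A, 4, Jo), (B, 1, Xia), (B, 9, Ada), (C, 2, Tai), (F, 3, Pat), (F, 7, Uma), (F, 8, Pat)}
π_{grade, credits} gives {(A, 4), (B, 1), (B, 9), (C, 2), (F, 3), (F, 7), (F, 8)}.

{(A, 4), (B, 1), (B, 9), (C, 2), (F, 3), (F, 7), (F, 8)}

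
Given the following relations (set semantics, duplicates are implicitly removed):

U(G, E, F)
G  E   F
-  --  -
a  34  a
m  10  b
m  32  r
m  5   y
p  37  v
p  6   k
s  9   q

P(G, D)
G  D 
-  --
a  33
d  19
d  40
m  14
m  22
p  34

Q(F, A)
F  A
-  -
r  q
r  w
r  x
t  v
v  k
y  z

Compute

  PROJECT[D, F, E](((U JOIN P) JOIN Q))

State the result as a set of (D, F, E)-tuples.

{(14, r, 32), (14, y, 5), (22, r, 32), (22, y, 5), (34, v, 37)}

Natural join on G: {(a, 34, a, 33), (m, 10, b, 14), (m, 10, b, 22), (m, 32, r, 14), (m, 32, r, 22), (m, 5, y, 14), (m, 5, y, 22), (p, 37, v, 34), (p, 6, k, 34)}
Natural join on F: {(m, 32, r, 14, q), (m, 32, r, 14, w), (m, 32, r, 14, x), (m, 32, r, 22, q), (m, 32, r, 22, w), (m, 32, r, 22, x), (m, 5, y, 14, z), (m, 5, y, 22, z), (p, 37, v, 34, k)}
Projecting to D, F, E (4 duplicate(s) eliminated): {(14, r, 32), (14, y, 5), (22, r, 32), (22, y, 5), (34, v, 37)}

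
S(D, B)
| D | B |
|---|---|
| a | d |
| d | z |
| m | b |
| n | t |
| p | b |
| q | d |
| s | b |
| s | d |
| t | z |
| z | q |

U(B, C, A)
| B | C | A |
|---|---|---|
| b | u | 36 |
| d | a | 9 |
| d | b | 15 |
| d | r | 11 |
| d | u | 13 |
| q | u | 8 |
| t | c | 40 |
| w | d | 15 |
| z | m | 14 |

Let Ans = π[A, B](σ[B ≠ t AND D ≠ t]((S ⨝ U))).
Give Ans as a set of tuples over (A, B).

{(11, d), (13, d), (14, z), (15, d), (36, b), (8, q), (9, d)}

S ⋈ U (natural join on B): {(a, d, a, 9), (a, d, b, 15), (a, d, r, 11), (a, d, u, 13), (d, z, m, 14), (m, b, u, 36), (n, t, c, 40), (p, b, u, 36), (q, d, a, 9), (q, d, b, 15), (q, d, r, 11), (q, d, u, 13), (s, b, u, 36), (s, d, a, 9), (s, d, b, 15), (s, d, r, 11), (s, d, u, 13), (t, z, m, 14), (z, q, u, 8)}
Apply σ_{B ≠ t AND D ≠ t}; surviving tuples: {(a, d, a, 9), (a, d, b, 15), (a, d, r, 11), (a, d, u, 13), (d, z, m, 14), (m, b, u, 36), (p, b, u, 36), (q, d, a, 9), (q, d, b, 15), (q, d, r, 11), (q, d, u, 13), (s, b, u, 36), (s, d, a, 9), (s, d, b, 15), (s, d, r, 11), (s, d, u, 13), (z, q, u, 8)}
π[A, B]: project onto (A, B) (10 duplicate(s) eliminated) → {(11, d), (13, d), (14, z), (15, d), (36, b), (8, q), (9, d)}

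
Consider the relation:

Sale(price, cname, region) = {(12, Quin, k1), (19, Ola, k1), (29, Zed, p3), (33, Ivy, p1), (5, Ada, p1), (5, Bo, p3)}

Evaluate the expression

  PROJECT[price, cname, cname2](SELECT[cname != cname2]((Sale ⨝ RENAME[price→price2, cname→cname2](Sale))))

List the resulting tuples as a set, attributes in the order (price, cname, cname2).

ρ[price→price2, cname→cname2]: schema becomes (price2, cname2, region); tuples unchanged.
Sale ⋈ RENAME[price→price2, cname→cname2](Sale) (natural join on region): {(12, Quin, k1, 12, Quin), (12, Quin, k1, 19, Ola), (19, Ola, k1, 12, Quin), (19, Ola, k1, 19, Ola), (29, Zed, p3, 29, Zed), (29, Zed, p3, 5, Bo), (33, Ivy, p1, 33, Ivy), (33, Ivy, p1, 5, Ada), (5, Ada, p1, 33, Ivy), (5, Ada, p1, 5, Ada), (5, Bo, p3, 29, Zed), (5, Bo, p3, 5, Bo)}
Filtering on cname != cname2 leaves {(12, Quin, k1, 19, Ola), (19, Ola, k1, 12, Quin), (29, Zed, p3, 5, Bo), (33, Ivy, p1, 5, Ada), (5, Ada, p1, 33, Ivy), (5, Bo, p3, 29, Zed)}.
Keep only column(s) price, cname, cname2: {(12, Quin, Ola), (19, Ola, Quin), (29, Zed, Bo), (33, Ivy, Ada), (5, Ada, Ivy), (5, Bo, Zed)}

{(12, Quin, Ola), (19, Ola, Quin), (29, Zed, Bo), (33, Ivy, Ada), (5, Ada, Ivy), (5, Bo, Zed)}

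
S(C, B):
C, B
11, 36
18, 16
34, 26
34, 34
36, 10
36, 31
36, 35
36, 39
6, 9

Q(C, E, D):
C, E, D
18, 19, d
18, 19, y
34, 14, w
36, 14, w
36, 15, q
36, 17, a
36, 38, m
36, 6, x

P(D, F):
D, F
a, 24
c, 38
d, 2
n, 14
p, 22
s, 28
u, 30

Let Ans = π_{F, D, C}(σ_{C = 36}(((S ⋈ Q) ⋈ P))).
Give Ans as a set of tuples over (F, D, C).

{(24, a, 36)}

Natural join on C: {(18, 16, 19, d), (18, 16, 19, y), (34, 26, 14, w), (34, 34, 14, w), (36, 10, 14, w), (36, 10, 15, q), (36, 10, 17, a), (36, 10, 38, m), (36, 10, 6, x), (36, 31, 14, w), (36, 31, 15, q), (36, 31, 17, a), (36, 31, 38, m), (36, 31, 6, x), (36, 35, 14, w), (36, 35, 15, q), (36, 35, 17, a), (36, 35, 38, m), (36, 35, 6, x), (36, 39, 14, w), (36, 39, 15, q), (36, 39, 17, a), (36, 39, 38, m), (36, 39, 6, x)}
Natural join on D: {(18, 16, 19, d, 2), (36, 10, 17, a, 24), (36, 31, 17, a, 24), (36, 35, 17, a, 24), (36, 39, 17, a, 24)}
Filtering on C = 36 leaves {(36, 10, 17, a, 24), (36, 31, 17, a, 24), (36, 35, 17, a, 24), (36, 39, 17, a, 24)}.
Projecting to F, D, C (3 duplicate(s) eliminated): {(24, a, 36)}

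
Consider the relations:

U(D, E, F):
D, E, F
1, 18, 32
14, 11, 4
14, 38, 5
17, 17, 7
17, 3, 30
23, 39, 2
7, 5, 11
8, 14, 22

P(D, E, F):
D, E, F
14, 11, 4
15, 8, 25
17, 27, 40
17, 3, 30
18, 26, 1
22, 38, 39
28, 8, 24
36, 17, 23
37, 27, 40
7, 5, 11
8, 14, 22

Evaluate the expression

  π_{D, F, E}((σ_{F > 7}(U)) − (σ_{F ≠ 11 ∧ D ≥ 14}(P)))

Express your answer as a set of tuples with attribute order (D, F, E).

Filtering on F > 7 leaves {(1, 18, 32), (17, 3, 30), (7, 5, 11), (8, 14, 22)}.
Filtering on F ≠ 11 ∧ D ≥ 14 leaves {(14, 11, 4), (15, 8, 25), (17, 27, 40), (17, 3, 30), (18, 26, 1), (22, 38, 39), (28, 8, 24), (36, 17, 23), (37, 27, 40)}.
Set difference of the two operands is {(1, 18, 32), (7, 5, 11), (8, 14, 22)}.
π[D, F, E]: project onto (D, F, E) → {(1, 32, 18), (7, 11, 5), (8, 22, 14)}

{(1, 32, 18), (7, 11, 5), (8, 22, 14)}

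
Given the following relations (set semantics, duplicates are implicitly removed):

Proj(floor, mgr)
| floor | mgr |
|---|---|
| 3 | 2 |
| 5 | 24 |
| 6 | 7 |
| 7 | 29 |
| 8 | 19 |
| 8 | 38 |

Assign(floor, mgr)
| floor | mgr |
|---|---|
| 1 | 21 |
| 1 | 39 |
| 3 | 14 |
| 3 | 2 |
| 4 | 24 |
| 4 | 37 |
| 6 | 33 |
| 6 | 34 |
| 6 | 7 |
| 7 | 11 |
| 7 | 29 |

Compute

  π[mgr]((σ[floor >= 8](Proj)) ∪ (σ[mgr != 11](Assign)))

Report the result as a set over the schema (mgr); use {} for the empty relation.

Filtering on floor >= 8 leaves {(8, 19), (8, 38)}.
Filtering on mgr != 11 leaves {(1, 21), (1, 39), (3, 14), (3, 2), (4, 24), (4, 37), (6, 33), (6, 34), (6, 7), (7, 29)}.
Taking the union: {(1, 21), (1, 39), (3, 14), (3, 2), (4, 24), (4, 37), (6, 33), (6, 34), (6, 7), (7, 29), (8, 19), (8, 38)}
Keep only column(s) mgr: {14, 19, 2, 21, 24, 29, 33, 34, 37, 38, 39, 7}

{14, 19, 2, 21, 24, 29, 33, 34, 37, 38, 39, 7}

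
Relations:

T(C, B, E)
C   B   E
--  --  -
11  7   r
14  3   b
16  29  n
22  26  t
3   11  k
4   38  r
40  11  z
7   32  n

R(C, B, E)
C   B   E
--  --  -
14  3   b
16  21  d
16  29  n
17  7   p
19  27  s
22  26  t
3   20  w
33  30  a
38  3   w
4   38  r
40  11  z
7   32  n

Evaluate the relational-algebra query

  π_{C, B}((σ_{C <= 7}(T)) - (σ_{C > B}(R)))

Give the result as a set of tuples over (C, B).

Filtering on C <= 7 leaves {(3, 11, k), (4, 38, r), (7, 32, n)}.
Filtering on C > B leaves {(14, 3, b), (17, 7, p), (33, 30, a), (38, 3, w), (40, 11, z)}.
Difference: {(3, 11, k), (4, 38, r), (7, 32, n)} with {(14, 3, b), (17, 7, p), (33, 30, a), (38, 3, w), (40, 11, z)} → {(3, 11, k), (4, 38, r), (7, 32, n)}
π[C, B]: project onto (C, B) → {(3, 11), (4, 38), (7, 32)}

{(3, 11), (4, 38), (7, 32)}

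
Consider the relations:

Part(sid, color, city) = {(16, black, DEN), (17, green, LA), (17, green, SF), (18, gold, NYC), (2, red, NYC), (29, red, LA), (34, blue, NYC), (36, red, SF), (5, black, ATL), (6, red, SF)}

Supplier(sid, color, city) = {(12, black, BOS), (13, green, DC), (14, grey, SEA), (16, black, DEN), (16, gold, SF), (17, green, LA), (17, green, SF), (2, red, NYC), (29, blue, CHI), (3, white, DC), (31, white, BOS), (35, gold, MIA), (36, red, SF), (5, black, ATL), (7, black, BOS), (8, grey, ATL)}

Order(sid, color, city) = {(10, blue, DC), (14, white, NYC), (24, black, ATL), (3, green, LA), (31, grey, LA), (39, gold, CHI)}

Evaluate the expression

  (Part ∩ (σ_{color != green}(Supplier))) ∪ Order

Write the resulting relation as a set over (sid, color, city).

Selection color != green: {(12, black, BOS), (14, grey, SEA), (16, black, DEN), (16, gold, SF), (2, red, NYC), (29, blue, CHI), (3, white, DC), (31, white, BOS), (35, gold, MIA), (36, red, SF), (5, black, ATL), (7, black, BOS), (8, grey, ATL)}
Taking the intersection: {(16, black, DEN), (2, red, NYC), (36, red, SF), (5, black, ATL)}
Taking the union: {(10, blue, DC), (14, white, NYC), (16, black, DEN), (2, red, NYC), (24, black, ATL), (3, green, LA), (31, grey, LA), (36, red, SF), (39, gold, CHI), (5, black, ATL)}

{(10, blue, DC), (14, white, NYC), (16, black, DEN), (2, red, NYC), (24, black, ATL), (3, green, LA), (31, grey, LA), (36, red, SF), (39, gold, CHI), (5, black, ATL)}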